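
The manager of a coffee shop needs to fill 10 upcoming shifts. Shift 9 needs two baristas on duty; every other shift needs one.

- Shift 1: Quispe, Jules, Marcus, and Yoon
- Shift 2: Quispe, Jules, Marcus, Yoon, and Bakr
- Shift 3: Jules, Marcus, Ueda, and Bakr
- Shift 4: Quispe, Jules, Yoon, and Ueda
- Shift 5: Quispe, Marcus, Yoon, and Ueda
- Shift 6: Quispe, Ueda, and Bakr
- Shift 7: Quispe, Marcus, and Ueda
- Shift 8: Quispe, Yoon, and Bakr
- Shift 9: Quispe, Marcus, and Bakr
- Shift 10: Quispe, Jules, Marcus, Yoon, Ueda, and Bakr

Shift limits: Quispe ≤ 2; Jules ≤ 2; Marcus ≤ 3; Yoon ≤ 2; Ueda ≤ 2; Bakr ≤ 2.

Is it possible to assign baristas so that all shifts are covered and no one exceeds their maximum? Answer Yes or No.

Yes

One valid schedule: Shift 1→Jules, Shift 2→Marcus, Shift 3→Jules, Shift 4→Yoon, Shift 5→Marcus, Shift 6→Quispe, Shift 7→Quispe, Shift 8→Yoon, Shift 9→Marcus+Bakr, Shift 10→Ueda.
Loads: Quispe 2/2, Jules 2/2, Marcus 3/3, Yoon 2/2, Ueda 1/2, Bakr 1/2 — all within limits.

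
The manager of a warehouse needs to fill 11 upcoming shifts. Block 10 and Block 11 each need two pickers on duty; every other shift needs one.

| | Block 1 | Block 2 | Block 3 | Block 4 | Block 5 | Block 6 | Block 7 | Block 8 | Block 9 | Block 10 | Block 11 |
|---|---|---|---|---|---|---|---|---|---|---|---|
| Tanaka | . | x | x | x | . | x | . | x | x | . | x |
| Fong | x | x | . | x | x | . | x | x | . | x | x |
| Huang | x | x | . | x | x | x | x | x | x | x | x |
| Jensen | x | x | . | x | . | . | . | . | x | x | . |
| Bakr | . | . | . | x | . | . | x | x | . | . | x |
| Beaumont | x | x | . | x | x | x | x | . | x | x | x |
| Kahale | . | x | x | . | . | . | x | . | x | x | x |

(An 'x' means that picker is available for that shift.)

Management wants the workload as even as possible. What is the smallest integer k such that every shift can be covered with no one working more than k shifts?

With 7 pickers and 13 worker-slots to fill, someone must work at least ⌈13/7⌉ = 2 shifts, so k ≥ 2.
k = 2 works: Block 1→Fong, Block 2→Jensen, Block 3→Tanaka, Block 4→Bakr, Block 5→Fong, Block 6→Tanaka, Block 7→Huang, Block 8→Huang, Block 9→Jensen, Block 10→Beaumont+Kahale, Block 11→Bakr+Beaumont.
Loads: Tanaka 2, Fong 2, Huang 2, Jensen 2, Bakr 2, Beaumont 2, Kahale 1 — all ≤ 2.

2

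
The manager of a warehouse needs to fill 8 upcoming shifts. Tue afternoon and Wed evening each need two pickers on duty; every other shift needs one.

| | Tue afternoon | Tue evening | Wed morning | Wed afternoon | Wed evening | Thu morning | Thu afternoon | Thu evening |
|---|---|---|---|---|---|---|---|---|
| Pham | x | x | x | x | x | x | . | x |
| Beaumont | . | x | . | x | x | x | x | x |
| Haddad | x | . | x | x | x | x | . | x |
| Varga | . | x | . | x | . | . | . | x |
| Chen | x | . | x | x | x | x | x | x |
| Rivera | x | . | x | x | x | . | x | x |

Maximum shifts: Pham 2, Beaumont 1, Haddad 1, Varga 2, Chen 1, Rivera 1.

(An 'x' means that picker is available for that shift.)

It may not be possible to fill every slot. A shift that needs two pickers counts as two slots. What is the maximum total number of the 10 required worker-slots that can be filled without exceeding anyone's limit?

8

Total capacity across all pickers is 2+1+1+2+1+1 = 8, and 10 slots are needed, so at most 8 can be filled.
An assignment achieving 8: Tue afternoon→Pham+Haddad, Tue evening→Pham, Wed morning→Chen, Wed afternoon→Varga, Wed evening→Rivera, Thu afternoon→Beaumont, Thu evening→Varga.
Loads: Pham 2/2, Beaumont 1/1, Haddad 1/1, Varga 2/2, Chen 1/1, Rivera 1/1.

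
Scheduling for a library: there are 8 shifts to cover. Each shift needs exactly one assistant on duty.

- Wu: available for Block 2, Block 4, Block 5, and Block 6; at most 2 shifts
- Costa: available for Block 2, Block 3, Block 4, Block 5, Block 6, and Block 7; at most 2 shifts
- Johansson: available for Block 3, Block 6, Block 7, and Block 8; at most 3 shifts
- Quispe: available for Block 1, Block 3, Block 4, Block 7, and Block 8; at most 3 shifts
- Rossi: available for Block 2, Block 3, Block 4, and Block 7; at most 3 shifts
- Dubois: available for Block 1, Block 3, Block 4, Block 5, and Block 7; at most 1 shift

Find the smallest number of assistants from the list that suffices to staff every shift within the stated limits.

8 slots to fill and no one can take more than 3, so at least ⌈8/3⌉ = 3 assistants are needed.
Wu, Johansson, and Quispe alone can cover everything: Block 1→Quispe, Block 2→Wu, Block 3→Johansson, Block 4→Quispe, Block 5→Wu, Block 6→Johansson, Block 7→Johansson, Block 8→Quispe.

3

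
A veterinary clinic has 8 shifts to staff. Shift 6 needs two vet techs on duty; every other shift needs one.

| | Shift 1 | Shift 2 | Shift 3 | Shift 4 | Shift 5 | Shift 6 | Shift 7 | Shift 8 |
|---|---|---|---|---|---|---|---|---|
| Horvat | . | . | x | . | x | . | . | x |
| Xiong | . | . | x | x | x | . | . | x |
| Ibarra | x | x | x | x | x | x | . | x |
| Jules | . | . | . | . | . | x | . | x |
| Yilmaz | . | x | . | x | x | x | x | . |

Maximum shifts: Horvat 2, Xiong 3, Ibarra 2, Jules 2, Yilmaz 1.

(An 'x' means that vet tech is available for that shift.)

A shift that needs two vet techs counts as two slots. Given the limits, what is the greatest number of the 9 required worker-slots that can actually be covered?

8

Total capacity across all vet techs is 2+3+2+2+1 = 10, and 9 slots are needed, so at most 9 can be filled.
Shifts {Shift 1, Shift 2, Shift 6, Shift 7} need 5 slots but only Ibarra, Jules, and Yilmaz are available for them, supplying at most 4 — so at least 1 slot must go unfilled.
An assignment achieving 8: Shift 1→Ibarra, Shift 2→Ibarra, Shift 3→Horvat, Shift 4→Xiong, Shift 5→Horvat, Shift 6→Jules, Shift 7→Yilmaz, Shift 8→Xiong.
Loads: Horvat 2/2, Xiong 2/3, Ibarra 2/2, Jules 1/2, Yilmaz 1/1.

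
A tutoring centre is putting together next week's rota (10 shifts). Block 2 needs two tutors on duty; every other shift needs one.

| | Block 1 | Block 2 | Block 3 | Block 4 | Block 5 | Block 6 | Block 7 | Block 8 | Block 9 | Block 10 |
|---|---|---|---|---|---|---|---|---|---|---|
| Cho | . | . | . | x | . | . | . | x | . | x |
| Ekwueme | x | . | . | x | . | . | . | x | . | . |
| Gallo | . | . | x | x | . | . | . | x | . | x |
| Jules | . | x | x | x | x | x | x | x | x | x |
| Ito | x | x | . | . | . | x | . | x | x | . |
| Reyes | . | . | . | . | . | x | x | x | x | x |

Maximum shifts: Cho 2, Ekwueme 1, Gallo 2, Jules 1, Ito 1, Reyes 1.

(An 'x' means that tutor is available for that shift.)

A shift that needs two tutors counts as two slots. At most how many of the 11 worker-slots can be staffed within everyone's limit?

8

Total capacity across all tutors is 2+1+2+1+1+1 = 8, and 11 slots are needed, so at most 8 can be filled.
An assignment achieving 8: Block 1→Ekwueme, Block 2→Ito, Block 3→Gallo, Block 4→Cho, Block 5→Jules, Block 7→Reyes, Block 8→Gallo, Block 10→Cho.
Loads: Cho 2/2, Ekwueme 1/1, Gallo 2/2, Jules 1/1, Ito 1/1, Reyes 1/1.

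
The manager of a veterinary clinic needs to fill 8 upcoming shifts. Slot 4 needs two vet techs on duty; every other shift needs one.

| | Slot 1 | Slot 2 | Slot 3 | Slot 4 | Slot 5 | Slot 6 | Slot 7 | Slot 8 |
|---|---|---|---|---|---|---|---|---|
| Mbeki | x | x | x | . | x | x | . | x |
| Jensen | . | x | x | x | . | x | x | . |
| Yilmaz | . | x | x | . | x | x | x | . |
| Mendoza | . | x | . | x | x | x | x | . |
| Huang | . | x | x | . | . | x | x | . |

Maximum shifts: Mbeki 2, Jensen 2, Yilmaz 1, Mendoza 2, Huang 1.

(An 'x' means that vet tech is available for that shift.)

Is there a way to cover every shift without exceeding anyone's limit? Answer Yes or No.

Total capacity is 2+2+1+2+1 = 8 but 9 worker-slots are needed — infeasible.

No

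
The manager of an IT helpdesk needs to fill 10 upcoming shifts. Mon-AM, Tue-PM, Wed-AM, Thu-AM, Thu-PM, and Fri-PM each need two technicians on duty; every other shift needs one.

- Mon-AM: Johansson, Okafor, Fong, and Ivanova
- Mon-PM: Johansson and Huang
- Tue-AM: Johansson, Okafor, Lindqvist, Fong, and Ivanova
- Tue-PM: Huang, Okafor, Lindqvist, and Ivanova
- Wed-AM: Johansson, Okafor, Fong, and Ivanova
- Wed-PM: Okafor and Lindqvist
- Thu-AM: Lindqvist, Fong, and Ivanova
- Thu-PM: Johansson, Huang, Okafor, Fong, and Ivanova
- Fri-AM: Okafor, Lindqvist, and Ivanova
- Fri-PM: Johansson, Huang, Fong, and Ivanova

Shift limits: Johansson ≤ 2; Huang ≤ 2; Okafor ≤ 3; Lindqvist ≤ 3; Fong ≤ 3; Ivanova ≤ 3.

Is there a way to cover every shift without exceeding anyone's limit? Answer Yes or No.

One valid schedule: Mon-AM→Johansson+Okafor, Mon-PM→Johansson, Tue-AM→Lindqvist, Tue-PM→Huang+Lindqvist, Wed-AM→Fong+Ivanova, Wed-PM→Okafor, Thu-AM→Lindqvist+Fong, Thu-PM→Fong+Ivanova, Fri-AM→Okafor, Fri-PM→Huang+Ivanova.
Loads: Johansson 2/2, Huang 2/2, Okafor 3/3, Lindqvist 3/3, Fong 3/3, Ivanova 3/3 — all within limits.

Yes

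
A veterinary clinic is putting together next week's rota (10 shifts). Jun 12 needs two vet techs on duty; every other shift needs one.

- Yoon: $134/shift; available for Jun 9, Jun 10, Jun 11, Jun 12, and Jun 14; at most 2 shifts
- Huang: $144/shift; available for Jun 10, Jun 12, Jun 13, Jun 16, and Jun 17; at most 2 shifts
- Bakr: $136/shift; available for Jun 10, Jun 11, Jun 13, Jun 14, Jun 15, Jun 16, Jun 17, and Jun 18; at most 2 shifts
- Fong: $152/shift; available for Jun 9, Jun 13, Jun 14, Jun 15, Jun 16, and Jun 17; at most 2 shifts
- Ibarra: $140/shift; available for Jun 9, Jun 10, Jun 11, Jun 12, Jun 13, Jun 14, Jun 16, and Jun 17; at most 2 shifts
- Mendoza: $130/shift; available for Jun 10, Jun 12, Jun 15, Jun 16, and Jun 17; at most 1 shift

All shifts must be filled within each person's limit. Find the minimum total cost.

Jun 18 can only be covered by Bakr, so that assignment is forced.
Picking the cheapest available vet tech for each shift independently would cost $1458, but that ignores the shift limits.
An optimal schedule: Jun 9→Yoon, Jun 10→Huang, Jun 11→Yoon, Jun 12→Ibarra+Mendoza, Jun 13→Huang, Jun 14→Fong, Jun 15→Bakr, Jun 16→Fong, Jun 17→Ibarra, Jun 18→Bakr.
Total: 134 + 144 + 134 + 140 + 130 + 144 + 152 + 136 + 152 + 140 + 136 = $1542.

$1542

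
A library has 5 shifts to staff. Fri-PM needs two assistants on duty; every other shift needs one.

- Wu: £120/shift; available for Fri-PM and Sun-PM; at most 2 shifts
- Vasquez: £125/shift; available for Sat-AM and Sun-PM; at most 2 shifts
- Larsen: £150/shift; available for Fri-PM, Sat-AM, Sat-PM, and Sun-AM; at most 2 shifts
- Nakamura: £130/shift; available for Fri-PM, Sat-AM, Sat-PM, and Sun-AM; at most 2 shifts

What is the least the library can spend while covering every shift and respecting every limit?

Picking the cheapest available assistant for each shift independently would cost £755, but that ignores the shift limits.
An optimal schedule: Fri-PM→Wu+Larsen, Sat-AM→Vasquez, Sat-PM→Nakamura, Sun-AM→Nakamura, Sun-PM→Wu.
Total: 120 + 150 + 125 + 130 + 130 + 120 = £775.

£775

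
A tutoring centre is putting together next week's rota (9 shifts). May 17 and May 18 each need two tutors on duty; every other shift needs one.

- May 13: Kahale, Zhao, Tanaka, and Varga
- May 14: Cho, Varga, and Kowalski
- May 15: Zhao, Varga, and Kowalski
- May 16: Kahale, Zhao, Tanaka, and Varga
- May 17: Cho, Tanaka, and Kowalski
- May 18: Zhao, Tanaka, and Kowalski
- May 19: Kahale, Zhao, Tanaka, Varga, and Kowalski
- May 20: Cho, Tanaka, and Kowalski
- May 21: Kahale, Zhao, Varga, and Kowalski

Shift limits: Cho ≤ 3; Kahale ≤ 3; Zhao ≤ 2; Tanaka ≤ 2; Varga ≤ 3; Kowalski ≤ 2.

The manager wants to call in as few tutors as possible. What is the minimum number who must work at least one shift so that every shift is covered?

11 slots to fill and no one can take more than 3, so at least ⌈11/3⌉ = 4 tutors are needed.
No set of 4 tutors can cover every shift (each such set leaves at least one shift with no one available or exceeds a cap).
Cho, Kahale, Zhao, Tanaka, and Varga alone can cover everything: May 13→Kahale, May 14→Cho, May 15→Zhao, May 16→Kahale, May 17→Cho+Tanaka, May 18→Zhao+Tanaka, May 19→Varga, May 20→Cho, May 21→Kahale.

5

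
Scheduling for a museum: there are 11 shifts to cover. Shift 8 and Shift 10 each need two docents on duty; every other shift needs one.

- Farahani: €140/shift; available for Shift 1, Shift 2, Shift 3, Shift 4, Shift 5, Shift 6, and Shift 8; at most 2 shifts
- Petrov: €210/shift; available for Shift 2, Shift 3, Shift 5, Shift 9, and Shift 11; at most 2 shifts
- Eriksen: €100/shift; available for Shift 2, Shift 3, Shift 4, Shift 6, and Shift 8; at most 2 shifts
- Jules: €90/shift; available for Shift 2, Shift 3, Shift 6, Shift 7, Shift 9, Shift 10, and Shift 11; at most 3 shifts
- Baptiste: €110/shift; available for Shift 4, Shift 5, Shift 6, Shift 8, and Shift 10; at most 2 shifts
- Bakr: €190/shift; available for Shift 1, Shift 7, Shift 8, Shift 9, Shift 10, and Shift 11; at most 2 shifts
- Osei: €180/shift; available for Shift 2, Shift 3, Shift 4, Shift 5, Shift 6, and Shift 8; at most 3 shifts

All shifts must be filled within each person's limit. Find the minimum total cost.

€1700

Picking the cheapest available docent for each shift independently would cost €1300, but that ignores the shift limits.
An optimal schedule: Shift 1→Farahani, Shift 2→Eriksen, Shift 3→Osei, Shift 4→Eriksen, Shift 5→Baptiste, Shift 6→Osei, Shift 7→Jules, Shift 8→Farahani+Osei, Shift 9→Jules, Shift 10→Jules+Baptiste, Shift 11→Bakr.
Total: 140 + 100 + 180 + 100 + 110 + 180 + 90 + 140 + 180 + 90 + 90 + 110 + 190 = €1700.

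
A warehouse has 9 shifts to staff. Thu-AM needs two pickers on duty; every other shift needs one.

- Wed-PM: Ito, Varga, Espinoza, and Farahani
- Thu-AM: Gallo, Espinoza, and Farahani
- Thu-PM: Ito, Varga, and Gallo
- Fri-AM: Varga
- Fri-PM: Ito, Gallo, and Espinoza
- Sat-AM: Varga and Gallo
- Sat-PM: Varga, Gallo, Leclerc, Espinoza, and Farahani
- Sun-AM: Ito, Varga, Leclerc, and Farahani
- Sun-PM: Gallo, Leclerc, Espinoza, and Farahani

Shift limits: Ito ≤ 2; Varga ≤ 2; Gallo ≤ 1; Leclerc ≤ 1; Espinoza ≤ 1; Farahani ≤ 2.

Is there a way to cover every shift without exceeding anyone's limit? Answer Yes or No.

Total capacity is 2+2+1+1+1+2 = 9 but 10 worker-slots are needed — infeasible.

No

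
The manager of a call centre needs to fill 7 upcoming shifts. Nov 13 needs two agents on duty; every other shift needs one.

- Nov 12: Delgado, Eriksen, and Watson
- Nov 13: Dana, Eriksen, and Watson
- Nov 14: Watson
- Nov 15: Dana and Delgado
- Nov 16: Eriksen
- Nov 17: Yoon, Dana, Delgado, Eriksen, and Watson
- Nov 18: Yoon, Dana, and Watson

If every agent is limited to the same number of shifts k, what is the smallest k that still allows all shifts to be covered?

With 5 agents and 8 worker-slots to fill, someone must work at least ⌈8/5⌉ = 2 shifts, so k ≥ 2.
k = 2 works: Nov 12→Delgado, Nov 13→Dana+Eriksen, Nov 14→Watson, Nov 15→Dana, Nov 16→Eriksen, Nov 17→Yoon, Nov 18→Yoon.
Loads: Yoon 2, Dana 2, Delgado 1, Eriksen 2, Watson 1 — all ≤ 2.

2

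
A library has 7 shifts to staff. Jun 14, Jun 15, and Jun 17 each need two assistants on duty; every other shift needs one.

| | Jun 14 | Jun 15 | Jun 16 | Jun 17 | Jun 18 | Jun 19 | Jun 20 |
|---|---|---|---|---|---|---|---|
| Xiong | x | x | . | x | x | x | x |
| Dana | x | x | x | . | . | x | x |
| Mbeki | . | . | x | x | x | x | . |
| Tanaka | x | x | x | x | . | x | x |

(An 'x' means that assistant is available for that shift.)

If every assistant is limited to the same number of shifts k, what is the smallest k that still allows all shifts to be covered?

With 4 assistants and 10 worker-slots to fill, someone must work at least ⌈10/4⌉ = 3 shifts, so k ≥ 3.
k = 3 works: Jun 14→Xiong+Dana, Jun 15→Xiong+Dana, Jun 16→Dana, Jun 17→Mbeki+Tanaka, Jun 18→Xiong, Jun 19→Mbeki, Jun 20→Tanaka.
Loads: Xiong 3, Dana 3, Mbeki 2, Tanaka 2 — all ≤ 3.

3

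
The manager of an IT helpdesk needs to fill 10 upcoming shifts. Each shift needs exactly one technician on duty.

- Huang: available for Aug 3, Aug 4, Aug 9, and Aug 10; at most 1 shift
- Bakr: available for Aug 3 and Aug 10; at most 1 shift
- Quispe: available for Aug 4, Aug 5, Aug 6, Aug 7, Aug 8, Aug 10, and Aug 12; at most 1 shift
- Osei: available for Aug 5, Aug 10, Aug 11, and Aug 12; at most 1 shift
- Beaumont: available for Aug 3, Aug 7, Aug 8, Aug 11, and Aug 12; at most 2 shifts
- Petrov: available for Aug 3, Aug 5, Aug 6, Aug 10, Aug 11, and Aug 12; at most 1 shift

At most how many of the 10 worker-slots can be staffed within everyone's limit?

7

Total capacity across all technicians is 1+1+1+1+2+1 = 7, and 10 slots are needed, so at most 7 can be filled.
An assignment achieving 7: Aug 3→Bakr, Aug 4→Quispe, Aug 5→Osei, Aug 6→Petrov, Aug 7→Beaumont, Aug 8→Beaumont, Aug 9→Huang.
Loads: Huang 1/1, Bakr 1/1, Quispe 1/1, Osei 1/1, Beaumont 2/2, Petrov 1/1.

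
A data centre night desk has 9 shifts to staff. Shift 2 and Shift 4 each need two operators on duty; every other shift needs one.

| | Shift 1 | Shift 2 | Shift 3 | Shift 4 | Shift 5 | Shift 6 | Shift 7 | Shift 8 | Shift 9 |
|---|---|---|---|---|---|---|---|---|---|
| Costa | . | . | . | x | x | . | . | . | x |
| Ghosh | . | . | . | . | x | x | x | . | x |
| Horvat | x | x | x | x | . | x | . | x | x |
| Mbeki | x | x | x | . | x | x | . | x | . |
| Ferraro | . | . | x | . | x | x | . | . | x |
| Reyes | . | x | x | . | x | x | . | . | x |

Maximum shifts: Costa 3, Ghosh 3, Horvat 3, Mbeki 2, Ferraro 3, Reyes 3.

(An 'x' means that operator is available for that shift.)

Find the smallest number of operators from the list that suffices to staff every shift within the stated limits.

11 slots to fill and no one can take more than 3, so at least ⌈11/3⌉ = 4 operators are needed.
No set of 4 operators can cover every shift (each such set leaves at least one shift with no one available or exceeds a cap).
Costa, Ghosh, Horvat, Mbeki, and Ferraro alone can cover everything: Shift 1→Horvat, Shift 2→Horvat+Mbeki, Shift 3→Ferraro, Shift 4→Costa+Horvat, Shift 5→Costa, Shift 6→Ghosh, Shift 7→Ghosh, Shift 8→Mbeki, Shift 9→Costa.

5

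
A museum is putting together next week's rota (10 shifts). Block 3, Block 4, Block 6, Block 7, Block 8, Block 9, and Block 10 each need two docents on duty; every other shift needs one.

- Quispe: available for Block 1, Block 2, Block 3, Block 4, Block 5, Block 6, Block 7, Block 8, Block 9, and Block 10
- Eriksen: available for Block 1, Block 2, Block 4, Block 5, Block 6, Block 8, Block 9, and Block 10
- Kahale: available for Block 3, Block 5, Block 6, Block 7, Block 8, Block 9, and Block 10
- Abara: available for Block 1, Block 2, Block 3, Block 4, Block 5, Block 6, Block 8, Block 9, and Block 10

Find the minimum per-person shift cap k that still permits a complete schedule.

With 4 docents and 17 worker-slots to fill, someone must work at least ⌈17/4⌉ = 5 shifts, so k ≥ 5.
k = 5 works: Block 1→Quispe, Block 2→Quispe, Block 3→Quispe+Kahale, Block 4→Quispe+Eriksen, Block 5→Eriksen, Block 6→Eriksen+Kahale, Block 7→Quispe+Kahale, Block 8→Eriksen+Kahale, Block 9→Eriksen+Abara, Block 10→Kahale+Abara.
Loads: Quispe 5, Eriksen 5, Kahale 5, Abara 2 — all ≤ 5.

5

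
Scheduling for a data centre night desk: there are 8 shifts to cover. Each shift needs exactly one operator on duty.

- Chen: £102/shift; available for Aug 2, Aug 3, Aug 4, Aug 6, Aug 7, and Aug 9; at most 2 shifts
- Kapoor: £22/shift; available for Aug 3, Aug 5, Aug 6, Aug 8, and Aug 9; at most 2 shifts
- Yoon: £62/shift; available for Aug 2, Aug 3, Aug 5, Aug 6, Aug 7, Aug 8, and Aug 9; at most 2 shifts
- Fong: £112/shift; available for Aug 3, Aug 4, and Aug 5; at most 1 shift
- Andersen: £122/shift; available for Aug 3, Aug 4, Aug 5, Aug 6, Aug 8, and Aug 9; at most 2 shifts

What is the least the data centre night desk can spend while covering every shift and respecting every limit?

£606

Picking the cheapest available operator for each shift independently would cost £336, but that ignores the shift limits.
An optimal schedule: Aug 2→Chen, Aug 3→Andersen, Aug 4→Fong, Aug 5→Kapoor, Aug 6→Yoon, Aug 7→Chen, Aug 8→Kapoor, Aug 9→Yoon.
Total: 102 + 122 + 112 + 22 + 62 + 102 + 22 + 62 = £606.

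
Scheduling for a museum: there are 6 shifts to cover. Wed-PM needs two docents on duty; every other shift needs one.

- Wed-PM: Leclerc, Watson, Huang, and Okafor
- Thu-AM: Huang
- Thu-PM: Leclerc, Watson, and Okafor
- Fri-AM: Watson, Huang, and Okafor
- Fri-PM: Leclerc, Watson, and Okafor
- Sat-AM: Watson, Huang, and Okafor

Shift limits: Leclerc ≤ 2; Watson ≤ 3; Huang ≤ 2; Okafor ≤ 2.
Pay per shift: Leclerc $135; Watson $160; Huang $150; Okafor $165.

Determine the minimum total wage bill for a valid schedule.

Thu-AM can only be covered by Huang, so that assignment is forced.
Picking the cheapest available docent for each shift independently would cost $1005, but that ignores the shift limits.
An optimal schedule: Wed-PM→Watson+Huang, Thu-AM→Huang, Thu-PM→Leclerc, Fri-AM→Watson, Fri-PM→Leclerc, Sat-AM→Watson.
Total: 160 + 150 + 150 + 135 + 160 + 135 + 160 = $1050.

$1050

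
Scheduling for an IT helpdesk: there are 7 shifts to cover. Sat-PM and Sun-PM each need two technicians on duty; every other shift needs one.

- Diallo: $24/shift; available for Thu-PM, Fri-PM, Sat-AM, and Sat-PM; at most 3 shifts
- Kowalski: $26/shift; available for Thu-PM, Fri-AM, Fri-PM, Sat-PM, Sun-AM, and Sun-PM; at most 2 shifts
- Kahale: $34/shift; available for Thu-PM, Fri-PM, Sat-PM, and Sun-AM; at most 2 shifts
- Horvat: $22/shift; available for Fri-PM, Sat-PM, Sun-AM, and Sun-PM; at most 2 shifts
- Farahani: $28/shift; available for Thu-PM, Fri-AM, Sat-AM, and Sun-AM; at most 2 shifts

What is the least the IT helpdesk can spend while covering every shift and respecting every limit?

$224

Sun-PM can only be covered by Kowalski and Horvat, so that assignment is forced.
Picking the cheapest available technician for each shift independently would cost $212, but that ignores the shift limits.
An optimal schedule: Thu-PM→Farahani, Fri-AM→Kowalski, Fri-PM→Diallo, Sat-AM→Diallo, Sat-PM→Horvat+Diallo, Sun-AM→Farahani, Sun-PM→Horvat+Kowalski.
Total: 28 + 26 + 24 + 24 + 22 + 24 + 28 + 22 + 26 = $224.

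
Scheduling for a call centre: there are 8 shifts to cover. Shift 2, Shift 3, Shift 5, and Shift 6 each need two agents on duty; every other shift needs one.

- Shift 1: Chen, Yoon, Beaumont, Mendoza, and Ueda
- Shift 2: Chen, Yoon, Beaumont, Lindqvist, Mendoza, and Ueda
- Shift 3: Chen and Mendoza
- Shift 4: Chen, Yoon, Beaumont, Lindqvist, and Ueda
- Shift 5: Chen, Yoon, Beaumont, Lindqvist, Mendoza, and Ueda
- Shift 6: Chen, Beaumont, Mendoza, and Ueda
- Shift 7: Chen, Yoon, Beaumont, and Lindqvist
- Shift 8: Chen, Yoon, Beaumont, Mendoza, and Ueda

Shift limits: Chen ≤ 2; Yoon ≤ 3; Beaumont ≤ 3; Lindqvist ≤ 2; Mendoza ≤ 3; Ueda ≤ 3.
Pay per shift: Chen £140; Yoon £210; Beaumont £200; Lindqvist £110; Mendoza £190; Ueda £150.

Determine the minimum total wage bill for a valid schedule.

£1920

Shift 3 can only be covered by Chen and Mendoza, so that assignment is forced.
Picking the cheapest available agent for each shift independently would cost £1620, but that ignores the shift limits.
An optimal schedule: Shift 1→Chen, Shift 2→Ueda+Beaumont, Shift 3→Chen+Mendoza, Shift 4→Lindqvist, Shift 5→Mendoza+Beaumont, Shift 6→Ueda+Mendoza, Shift 7→Lindqvist, Shift 8→Ueda.
Total: 140 + 150 + 200 + 140 + 190 + 110 + 190 + 200 + 150 + 190 + 110 + 150 = £1920.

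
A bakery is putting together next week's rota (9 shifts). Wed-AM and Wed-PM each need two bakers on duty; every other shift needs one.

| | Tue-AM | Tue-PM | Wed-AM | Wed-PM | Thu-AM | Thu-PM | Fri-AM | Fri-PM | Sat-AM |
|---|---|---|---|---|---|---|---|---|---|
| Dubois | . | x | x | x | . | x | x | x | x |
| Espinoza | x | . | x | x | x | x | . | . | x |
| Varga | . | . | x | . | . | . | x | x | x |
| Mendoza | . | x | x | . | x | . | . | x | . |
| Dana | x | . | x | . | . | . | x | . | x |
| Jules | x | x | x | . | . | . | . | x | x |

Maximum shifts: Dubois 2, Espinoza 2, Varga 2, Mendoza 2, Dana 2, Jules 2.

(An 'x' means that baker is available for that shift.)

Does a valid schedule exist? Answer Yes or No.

Wed-PM can only be covered by Dubois and Espinoza, so that assignment is forced.
One valid schedule: Tue-AM→Dana, Tue-PM→Mendoza, Wed-AM→Mendoza+Jules, Wed-PM→Dubois+Espinoza, Thu-AM→Espinoza, Thu-PM→Dubois, Fri-AM→Varga, Fri-PM→Varga, Sat-AM→Dana.
Loads: Dubois 2/2, Espinoza 2/2, Varga 2/2, Mendoza 2/2, Dana 2/2, Jules 1/2 — all within limits.

Yes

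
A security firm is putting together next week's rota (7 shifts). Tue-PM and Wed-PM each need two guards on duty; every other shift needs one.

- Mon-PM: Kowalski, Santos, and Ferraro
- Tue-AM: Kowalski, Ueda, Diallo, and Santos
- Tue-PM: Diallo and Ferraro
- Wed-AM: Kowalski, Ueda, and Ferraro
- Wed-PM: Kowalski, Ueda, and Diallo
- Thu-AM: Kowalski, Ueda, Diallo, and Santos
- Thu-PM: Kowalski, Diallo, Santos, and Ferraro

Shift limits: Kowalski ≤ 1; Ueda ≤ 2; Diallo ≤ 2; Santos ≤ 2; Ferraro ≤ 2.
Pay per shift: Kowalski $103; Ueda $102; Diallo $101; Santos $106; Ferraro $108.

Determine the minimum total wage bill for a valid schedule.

Tue-PM can only be covered by Diallo and Ferraro, so that assignment is forced.
Picking the cheapest available guard for each shift independently would cost $920, but that ignores the shift limits.
An optimal schedule: Mon-PM→Kowalski, Tue-AM→Santos, Tue-PM→Diallo+Ferraro, Wed-AM→Ueda, Wed-PM→Ueda+Diallo, Thu-AM→Santos, Thu-PM→Ferraro.
Total: 103 + 106 + 101 + 108 + 102 + 102 + 101 + 106 + 108 = $937.

$937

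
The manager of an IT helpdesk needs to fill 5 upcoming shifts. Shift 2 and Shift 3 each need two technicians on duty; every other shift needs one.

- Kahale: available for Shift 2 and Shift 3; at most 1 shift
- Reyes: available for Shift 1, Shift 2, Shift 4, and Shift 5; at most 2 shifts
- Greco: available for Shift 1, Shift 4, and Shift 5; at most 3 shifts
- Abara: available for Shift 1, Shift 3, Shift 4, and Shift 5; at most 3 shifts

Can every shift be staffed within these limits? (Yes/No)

Total capacity is 9 and 7 slots are needed, so capacity alone doesn't rule it out.
Shifts {Shift 2, Shift 3} need 4 worker-slots in total, but the technicians available for any of those shifts (Kahale, Reyes, and Abara) can supply at most 3 among them. So no valid schedule exists.

No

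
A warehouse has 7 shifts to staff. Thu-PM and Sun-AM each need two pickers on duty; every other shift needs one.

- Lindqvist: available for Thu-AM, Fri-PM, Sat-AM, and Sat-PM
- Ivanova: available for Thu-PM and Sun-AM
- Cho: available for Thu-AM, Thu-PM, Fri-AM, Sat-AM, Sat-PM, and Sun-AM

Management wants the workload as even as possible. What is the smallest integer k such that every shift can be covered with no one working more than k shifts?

With 3 pickers and 9 worker-slots to fill, someone must work at least ⌈9/3⌉ = 3 shifts, so k ≥ 3.
k = 3 is infeasible (exhaustive check).
k = 4 works: Thu-AM→Lindqvist, Thu-PM→Ivanova+Cho, Fri-AM→Cho, Fri-PM→Lindqvist, Sat-AM→Lindqvist, Sat-PM→Lindqvist, Sun-AM→Ivanova+Cho.
Loads: Lindqvist 4, Ivanova 2, Cho 3 — all ≤ 4.

4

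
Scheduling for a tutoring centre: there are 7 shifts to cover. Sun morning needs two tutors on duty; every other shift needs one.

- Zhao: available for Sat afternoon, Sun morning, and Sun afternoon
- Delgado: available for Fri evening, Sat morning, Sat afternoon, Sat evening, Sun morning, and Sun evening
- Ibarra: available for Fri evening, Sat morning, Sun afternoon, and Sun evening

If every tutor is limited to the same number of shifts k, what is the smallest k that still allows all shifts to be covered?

3

With 3 tutors and 8 worker-slots to fill, someone must work at least ⌈8/3⌉ = 3 shifts, so k ≥ 3.
k = 3 works: Fri evening→Delgado, Sat morning→Ibarra, Sat afternoon→Zhao, Sat evening→Delgado, Sun morning→Zhao+Delgado, Sun afternoon→Zhao, Sun evening→Ibarra.
Loads: Zhao 3, Delgado 3, Ibarra 2 — all ≤ 3.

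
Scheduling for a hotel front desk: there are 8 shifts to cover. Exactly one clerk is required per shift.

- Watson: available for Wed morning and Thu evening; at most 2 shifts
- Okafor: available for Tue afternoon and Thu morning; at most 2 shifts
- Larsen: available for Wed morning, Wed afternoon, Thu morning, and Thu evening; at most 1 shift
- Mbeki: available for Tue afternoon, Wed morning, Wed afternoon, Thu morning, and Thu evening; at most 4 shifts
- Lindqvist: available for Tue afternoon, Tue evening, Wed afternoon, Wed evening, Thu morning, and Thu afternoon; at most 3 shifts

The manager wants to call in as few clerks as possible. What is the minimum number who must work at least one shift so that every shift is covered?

3

8 slots to fill and no one can take more than 4, so at least ⌈8/4⌉ = 2 clerks are needed.
Any 2 clerks together have capacity at most 4+3 = 7 < 8 slots, so 2 can never suffice.
Watson, Mbeki, and Lindqvist alone can cover everything: Tue afternoon→Mbeki, Tue evening→Lindqvist, Wed morning→Watson, Wed afternoon→Mbeki, Wed evening→Lindqvist, Thu morning→Mbeki, Thu afternoon→Lindqvist, Thu evening→Watson.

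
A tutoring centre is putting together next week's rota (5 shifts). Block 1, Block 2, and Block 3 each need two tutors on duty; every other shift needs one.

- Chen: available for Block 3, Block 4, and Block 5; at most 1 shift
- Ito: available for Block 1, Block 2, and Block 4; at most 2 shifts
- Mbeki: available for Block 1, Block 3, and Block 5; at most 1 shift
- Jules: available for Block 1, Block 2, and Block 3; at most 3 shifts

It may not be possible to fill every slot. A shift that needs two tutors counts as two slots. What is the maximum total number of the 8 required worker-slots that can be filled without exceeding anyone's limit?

Total capacity across all tutors is 1+2+1+3 = 7, and 8 slots are needed, so at most 7 can be filled.
An assignment achieving 7: Block 1→Ito+Jules, Block 2→Ito+Jules, Block 3→Jules, Block 4→Chen, Block 5→Mbeki.
Loads: Chen 1/1, Ito 2/2, Mbeki 1/1, Jules 3/3.

7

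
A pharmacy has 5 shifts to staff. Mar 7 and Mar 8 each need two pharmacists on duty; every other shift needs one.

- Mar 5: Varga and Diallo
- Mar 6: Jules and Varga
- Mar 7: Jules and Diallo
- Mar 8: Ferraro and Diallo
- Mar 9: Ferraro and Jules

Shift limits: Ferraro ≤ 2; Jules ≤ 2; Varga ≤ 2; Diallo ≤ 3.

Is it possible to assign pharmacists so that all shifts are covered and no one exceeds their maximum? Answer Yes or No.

Yes

Mar 7 can only be covered by Jules and Diallo, so that assignment is forced.
Mar 8 can only be covered by Ferraro and Diallo, so that assignment is forced.
One valid schedule: Mar 5→Varga, Mar 6→Jules, Mar 7→Jules+Diallo, Mar 8→Ferraro+Diallo, Mar 9→Ferraro.
Loads: Ferraro 2/2, Jules 2/2, Varga 1/2, Diallo 2/3 — all within limits.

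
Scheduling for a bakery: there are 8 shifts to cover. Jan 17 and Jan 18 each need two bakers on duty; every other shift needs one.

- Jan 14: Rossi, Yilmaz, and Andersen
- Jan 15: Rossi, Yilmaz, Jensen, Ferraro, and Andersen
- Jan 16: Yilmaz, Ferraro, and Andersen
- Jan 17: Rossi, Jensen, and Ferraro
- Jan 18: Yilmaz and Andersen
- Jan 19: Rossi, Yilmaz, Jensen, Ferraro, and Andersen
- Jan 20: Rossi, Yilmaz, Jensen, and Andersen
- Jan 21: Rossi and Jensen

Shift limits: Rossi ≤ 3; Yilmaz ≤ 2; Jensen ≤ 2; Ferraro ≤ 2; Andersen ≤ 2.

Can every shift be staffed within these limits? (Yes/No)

Yes

Jan 18 can only be covered by Yilmaz and Andersen, so that assignment is forced.
One valid schedule: Jan 14→Rossi, Jan 15→Ferraro, Jan 16→Yilmaz, Jan 17→Rossi+Jensen, Jan 18→Yilmaz+Andersen, Jan 19→Ferraro, Jan 20→Jensen, Jan 21→Rossi.
Loads: Rossi 3/3, Yilmaz 2/2, Jensen 2/2, Ferraro 2/2, Andersen 1/2 — all within limits.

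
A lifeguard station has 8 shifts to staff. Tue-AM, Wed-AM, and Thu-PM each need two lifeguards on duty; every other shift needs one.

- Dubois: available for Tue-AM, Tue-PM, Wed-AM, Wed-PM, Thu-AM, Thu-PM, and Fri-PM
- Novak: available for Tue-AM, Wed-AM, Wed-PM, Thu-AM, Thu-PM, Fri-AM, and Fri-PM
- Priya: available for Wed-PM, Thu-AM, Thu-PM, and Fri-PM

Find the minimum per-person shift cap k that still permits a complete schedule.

4

With 3 lifeguards and 11 worker-slots to fill, someone must work at least ⌈11/3⌉ = 4 shifts, so k ≥ 4.
k = 4 works: Tue-AM→Dubois+Novak, Tue-PM→Dubois, Wed-AM→Dubois+Novak, Wed-PM→Dubois, Thu-AM→Priya, Thu-PM→Novak+Priya, Fri-AM→Novak, Fri-PM→Priya.
Loads: Dubois 4, Novak 4, Priya 3 — all ≤ 4.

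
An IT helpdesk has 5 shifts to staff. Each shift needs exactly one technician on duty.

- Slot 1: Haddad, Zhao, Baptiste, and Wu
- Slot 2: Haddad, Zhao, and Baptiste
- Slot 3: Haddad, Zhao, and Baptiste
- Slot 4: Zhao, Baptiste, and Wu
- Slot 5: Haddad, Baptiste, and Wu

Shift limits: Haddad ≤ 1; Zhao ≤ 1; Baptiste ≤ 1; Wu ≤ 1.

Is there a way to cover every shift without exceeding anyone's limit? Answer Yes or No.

Shifts {Slot 1, Slot 2, Slot 3, Slot 4, Slot 5} need 5 worker-slots in total, but the technicians available for any of those shifts (Haddad, Zhao, Baptiste, and Wu) can supply at most 4 among them. So no valid schedule exists.

No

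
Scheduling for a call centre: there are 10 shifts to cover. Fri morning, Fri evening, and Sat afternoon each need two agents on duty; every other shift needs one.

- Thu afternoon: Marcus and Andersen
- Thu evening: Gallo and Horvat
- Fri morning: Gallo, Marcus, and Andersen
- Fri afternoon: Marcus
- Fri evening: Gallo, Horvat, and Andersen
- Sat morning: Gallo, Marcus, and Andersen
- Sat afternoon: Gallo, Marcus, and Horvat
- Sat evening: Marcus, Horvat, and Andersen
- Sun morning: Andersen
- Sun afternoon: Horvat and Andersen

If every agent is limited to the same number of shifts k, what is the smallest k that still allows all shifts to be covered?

With 4 agents and 13 worker-slots to fill, someone must work at least ⌈13/4⌉ = 4 shifts, so k ≥ 4.
k = 4 works: Thu afternoon→Marcus, Thu evening→Gallo, Fri morning→Gallo+Marcus, Fri afternoon→Marcus, Fri evening→Gallo+Horvat, Sat morning→Gallo, Sat afternoon→Marcus+Horvat, Sat evening→Horvat, Sun morning→Andersen, Sun afternoon→Horvat.
Loads: Gallo 4, Marcus 4, Horvat 4, Andersen 1 — all ≤ 4.

4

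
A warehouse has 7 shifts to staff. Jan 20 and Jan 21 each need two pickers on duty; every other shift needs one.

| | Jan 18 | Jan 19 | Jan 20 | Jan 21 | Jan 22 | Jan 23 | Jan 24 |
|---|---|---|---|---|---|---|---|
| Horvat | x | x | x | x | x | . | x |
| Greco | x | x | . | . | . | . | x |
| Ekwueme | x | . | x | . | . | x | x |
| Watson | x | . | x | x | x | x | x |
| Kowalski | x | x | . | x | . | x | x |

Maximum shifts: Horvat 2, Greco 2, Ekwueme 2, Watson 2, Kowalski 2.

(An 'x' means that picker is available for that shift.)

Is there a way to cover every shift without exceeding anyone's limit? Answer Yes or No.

One valid schedule: Jan 18→Greco, Jan 19→Horvat, Jan 20→Ekwueme+Watson, Jan 21→Watson+Kowalski, Jan 22→Horvat, Jan 23→Ekwueme, Jan 24→Greco.
Loads: Horvat 2/2, Greco 2/2, Ekwueme 2/2, Watson 2/2, Kowalski 1/2 — all within limits.

Yes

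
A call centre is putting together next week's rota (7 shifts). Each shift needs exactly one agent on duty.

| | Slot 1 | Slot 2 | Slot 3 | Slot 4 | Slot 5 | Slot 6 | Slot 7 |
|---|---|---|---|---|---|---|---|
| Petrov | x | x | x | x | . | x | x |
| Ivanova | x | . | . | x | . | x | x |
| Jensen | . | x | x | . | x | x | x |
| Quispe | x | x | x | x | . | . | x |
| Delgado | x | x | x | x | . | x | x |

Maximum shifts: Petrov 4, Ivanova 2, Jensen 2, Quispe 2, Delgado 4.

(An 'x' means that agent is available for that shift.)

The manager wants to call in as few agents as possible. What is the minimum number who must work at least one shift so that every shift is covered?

7 slots to fill and no one can take more than 4, so at least ⌈7/4⌉ = 2 agents are needed.
No set of 2 agents can cover every shift (each such set leaves at least one shift with no one available or exceeds a cap).
Petrov, Ivanova, and Jensen alone can cover everything: Slot 1→Petrov, Slot 2→Petrov, Slot 3→Petrov, Slot 4→Petrov, Slot 5→Jensen, Slot 6→Ivanova, Slot 7→Ivanova.

3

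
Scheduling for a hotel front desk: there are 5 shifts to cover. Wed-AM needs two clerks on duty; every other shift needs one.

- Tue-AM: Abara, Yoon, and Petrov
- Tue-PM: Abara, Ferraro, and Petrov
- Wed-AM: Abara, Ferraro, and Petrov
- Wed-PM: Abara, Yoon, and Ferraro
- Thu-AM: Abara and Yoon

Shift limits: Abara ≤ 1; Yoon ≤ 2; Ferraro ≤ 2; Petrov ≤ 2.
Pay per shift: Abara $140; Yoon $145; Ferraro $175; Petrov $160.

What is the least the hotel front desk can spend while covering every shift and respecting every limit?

Picking the cheapest available clerk for each shift independently would cost $860, but that ignores the shift limits.
An optimal schedule: Tue-AM→Yoon, Tue-PM→Petrov, Wed-AM→Petrov+Ferraro, Wed-PM→Yoon, Thu-AM→Abara.
Total: 145 + 160 + 160 + 175 + 145 + 140 = $925.

$925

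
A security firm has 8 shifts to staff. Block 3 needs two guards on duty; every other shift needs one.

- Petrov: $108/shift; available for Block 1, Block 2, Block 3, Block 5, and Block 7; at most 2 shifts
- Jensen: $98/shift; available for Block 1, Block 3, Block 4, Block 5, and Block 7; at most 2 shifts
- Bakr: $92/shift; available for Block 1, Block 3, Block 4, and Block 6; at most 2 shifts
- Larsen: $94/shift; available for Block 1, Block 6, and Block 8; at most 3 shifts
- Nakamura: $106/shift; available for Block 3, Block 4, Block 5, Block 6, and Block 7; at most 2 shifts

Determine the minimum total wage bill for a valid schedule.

Block 2 can only be covered by Petrov, so that assignment is forced.
Block 8 can only be covered by Larsen, so that assignment is forced.
Picking the cheapest available guard for each shift independently would cost $864, but that ignores the shift limits.
An optimal schedule: Block 1→Larsen, Block 2→Petrov, Block 3→Bakr+Nakamura, Block 4→Bakr, Block 5→Jensen, Block 6→Larsen, Block 7→Jensen, Block 8→Larsen.
Total: 94 + 108 + 92 + 106 + 92 + 98 + 94 + 98 + 94 = $876.

$876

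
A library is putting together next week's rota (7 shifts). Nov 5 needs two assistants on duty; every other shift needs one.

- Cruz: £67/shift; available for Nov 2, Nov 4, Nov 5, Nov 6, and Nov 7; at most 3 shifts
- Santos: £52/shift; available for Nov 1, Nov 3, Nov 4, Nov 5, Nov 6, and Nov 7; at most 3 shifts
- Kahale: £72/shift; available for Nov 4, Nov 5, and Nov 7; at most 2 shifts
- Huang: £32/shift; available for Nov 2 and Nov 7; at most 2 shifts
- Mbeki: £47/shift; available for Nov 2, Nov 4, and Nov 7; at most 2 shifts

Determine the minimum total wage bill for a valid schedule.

Nov 1 can only be covered by Santos, so that assignment is forced.
Nov 3 can only be covered by Santos, so that assignment is forced.
Picking the cheapest available assistant for each shift independently would cost £386, but that ignores the shift limits.
An optimal schedule: Nov 1→Santos, Nov 2→Huang, Nov 3→Santos, Nov 4→Mbeki, Nov 5→Santos+Cruz, Nov 6→Cruz, Nov 7→Huang.
Total: 52 + 32 + 52 + 47 + 52 + 67 + 67 + 32 = £401.

£401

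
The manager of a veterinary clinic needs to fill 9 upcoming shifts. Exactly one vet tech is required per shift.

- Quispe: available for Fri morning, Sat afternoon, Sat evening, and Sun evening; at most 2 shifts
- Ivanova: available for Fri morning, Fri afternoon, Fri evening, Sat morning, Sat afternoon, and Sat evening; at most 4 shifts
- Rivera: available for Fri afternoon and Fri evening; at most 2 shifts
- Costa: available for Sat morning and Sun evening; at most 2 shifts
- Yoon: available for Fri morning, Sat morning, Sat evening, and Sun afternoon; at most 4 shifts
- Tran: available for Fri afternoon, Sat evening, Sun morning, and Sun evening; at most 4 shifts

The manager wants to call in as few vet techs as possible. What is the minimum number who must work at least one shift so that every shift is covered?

3

9 slots to fill and no one can take more than 4, so at least ⌈9/4⌉ = 3 vet techs are needed.
Ivanova, Yoon, and Tran alone can cover everything: Fri morning→Ivanova, Fri afternoon→Ivanova, Fri evening→Ivanova, Sat morning→Yoon, Sat afternoon→Ivanova, Sat evening→Yoon, Sun morning→Tran, Sun afternoon→Yoon, Sun evening→Tran.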